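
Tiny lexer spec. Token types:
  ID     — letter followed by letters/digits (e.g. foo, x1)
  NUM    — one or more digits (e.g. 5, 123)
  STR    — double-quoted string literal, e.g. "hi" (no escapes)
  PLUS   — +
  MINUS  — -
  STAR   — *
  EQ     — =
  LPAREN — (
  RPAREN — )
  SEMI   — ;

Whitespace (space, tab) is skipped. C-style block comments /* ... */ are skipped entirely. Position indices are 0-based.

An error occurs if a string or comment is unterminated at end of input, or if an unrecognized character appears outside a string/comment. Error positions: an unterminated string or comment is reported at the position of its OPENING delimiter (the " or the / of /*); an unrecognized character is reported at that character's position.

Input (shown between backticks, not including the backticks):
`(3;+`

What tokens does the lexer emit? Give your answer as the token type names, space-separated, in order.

pos=0: emit LPAREN '('
pos=1: emit NUM '3' (now at pos=2)
pos=2: emit SEMI ';'
pos=3: emit PLUS '+'
DONE. 4 tokens: [LPAREN, NUM, SEMI, PLUS]

Answer: LPAREN NUM SEMI PLUS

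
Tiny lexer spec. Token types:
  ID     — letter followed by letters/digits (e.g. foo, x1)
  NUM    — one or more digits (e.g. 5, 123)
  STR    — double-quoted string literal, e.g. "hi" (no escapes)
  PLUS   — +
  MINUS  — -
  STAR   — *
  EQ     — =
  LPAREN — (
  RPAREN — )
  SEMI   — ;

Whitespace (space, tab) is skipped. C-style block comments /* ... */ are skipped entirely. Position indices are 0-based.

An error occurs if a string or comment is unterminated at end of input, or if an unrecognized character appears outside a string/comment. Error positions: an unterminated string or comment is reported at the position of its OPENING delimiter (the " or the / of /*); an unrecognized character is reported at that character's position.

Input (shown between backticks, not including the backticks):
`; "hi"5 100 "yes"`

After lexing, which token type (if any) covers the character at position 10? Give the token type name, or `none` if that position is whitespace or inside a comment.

pos=0: emit SEMI ';'
pos=2: enter STRING mode
pos=2: emit STR "hi" (now at pos=6)
pos=6: emit NUM '5' (now at pos=7)
pos=8: emit NUM '100' (now at pos=11)
pos=12: enter STRING mode
pos=12: emit STR "yes" (now at pos=17)
DONE. 5 tokens: [SEMI, STR, NUM, NUM, STR]
Position 10: char is '0' -> NUM

Answer: NUM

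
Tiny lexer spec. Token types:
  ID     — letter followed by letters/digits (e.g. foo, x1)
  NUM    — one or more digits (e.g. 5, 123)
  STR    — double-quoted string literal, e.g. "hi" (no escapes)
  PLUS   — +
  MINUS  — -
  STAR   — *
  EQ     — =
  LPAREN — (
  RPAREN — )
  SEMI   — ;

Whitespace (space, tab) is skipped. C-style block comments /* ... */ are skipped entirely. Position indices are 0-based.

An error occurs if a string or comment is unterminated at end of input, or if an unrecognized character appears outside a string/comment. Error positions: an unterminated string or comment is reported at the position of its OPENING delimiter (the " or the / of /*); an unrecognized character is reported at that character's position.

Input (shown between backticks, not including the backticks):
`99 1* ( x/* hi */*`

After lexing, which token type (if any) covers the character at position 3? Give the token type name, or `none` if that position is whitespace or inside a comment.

Answer: NUM

Derivation:
pos=0: emit NUM '99' (now at pos=2)
pos=3: emit NUM '1' (now at pos=4)
pos=4: emit STAR '*'
pos=6: emit LPAREN '('
pos=8: emit ID 'x' (now at pos=9)
pos=9: enter COMMENT mode (saw '/*')
exit COMMENT mode (now at pos=17)
pos=17: emit STAR '*'
DONE. 6 tokens: [NUM, NUM, STAR, LPAREN, ID, STAR]
Position 3: char is '1' -> NUM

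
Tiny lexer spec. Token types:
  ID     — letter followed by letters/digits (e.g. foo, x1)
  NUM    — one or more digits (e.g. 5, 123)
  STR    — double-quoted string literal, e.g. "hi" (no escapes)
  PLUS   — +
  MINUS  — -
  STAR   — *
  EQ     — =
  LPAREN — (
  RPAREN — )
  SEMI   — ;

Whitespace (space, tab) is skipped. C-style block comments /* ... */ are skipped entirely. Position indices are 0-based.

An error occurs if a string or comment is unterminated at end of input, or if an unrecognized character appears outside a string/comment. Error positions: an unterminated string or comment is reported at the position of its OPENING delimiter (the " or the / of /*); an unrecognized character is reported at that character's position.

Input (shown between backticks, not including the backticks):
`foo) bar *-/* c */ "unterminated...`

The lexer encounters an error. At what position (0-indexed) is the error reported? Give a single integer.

Answer: 19

Derivation:
pos=0: emit ID 'foo' (now at pos=3)
pos=3: emit RPAREN ')'
pos=5: emit ID 'bar' (now at pos=8)
pos=9: emit STAR '*'
pos=10: emit MINUS '-'
pos=11: enter COMMENT mode (saw '/*')
exit COMMENT mode (now at pos=18)
pos=19: enter STRING mode
pos=19: ERROR — unterminated string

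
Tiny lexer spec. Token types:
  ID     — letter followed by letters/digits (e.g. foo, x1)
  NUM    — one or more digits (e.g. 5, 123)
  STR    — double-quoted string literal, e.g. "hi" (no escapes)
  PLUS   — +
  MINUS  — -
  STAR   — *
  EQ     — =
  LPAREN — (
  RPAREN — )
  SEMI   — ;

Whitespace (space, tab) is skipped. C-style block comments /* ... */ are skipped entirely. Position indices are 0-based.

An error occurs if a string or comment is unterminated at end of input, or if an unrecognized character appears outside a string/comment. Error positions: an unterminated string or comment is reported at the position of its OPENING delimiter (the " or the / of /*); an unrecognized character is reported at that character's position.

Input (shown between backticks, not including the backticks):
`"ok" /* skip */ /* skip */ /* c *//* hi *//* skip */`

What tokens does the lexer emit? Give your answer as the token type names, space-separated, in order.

pos=0: enter STRING mode
pos=0: emit STR "ok" (now at pos=4)
pos=5: enter COMMENT mode (saw '/*')
exit COMMENT mode (now at pos=15)
pos=16: enter COMMENT mode (saw '/*')
exit COMMENT mode (now at pos=26)
pos=27: enter COMMENT mode (saw '/*')
exit COMMENT mode (now at pos=34)
pos=34: enter COMMENT mode (saw '/*')
exit COMMENT mode (now at pos=42)
pos=42: enter COMMENT mode (saw '/*')
exit COMMENT mode (now at pos=52)
DONE. 1 tokens: [STR]

Answer: STR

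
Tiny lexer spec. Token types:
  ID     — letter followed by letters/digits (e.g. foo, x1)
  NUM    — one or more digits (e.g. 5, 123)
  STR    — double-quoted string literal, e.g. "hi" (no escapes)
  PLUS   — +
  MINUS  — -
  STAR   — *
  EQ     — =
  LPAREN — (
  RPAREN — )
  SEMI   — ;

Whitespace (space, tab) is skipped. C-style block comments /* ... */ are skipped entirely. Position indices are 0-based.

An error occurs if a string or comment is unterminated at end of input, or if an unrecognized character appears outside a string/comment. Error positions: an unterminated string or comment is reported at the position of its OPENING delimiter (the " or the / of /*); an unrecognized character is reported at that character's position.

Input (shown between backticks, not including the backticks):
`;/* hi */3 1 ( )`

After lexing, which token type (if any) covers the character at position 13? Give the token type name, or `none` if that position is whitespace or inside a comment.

pos=0: emit SEMI ';'
pos=1: enter COMMENT mode (saw '/*')
exit COMMENT mode (now at pos=9)
pos=9: emit NUM '3' (now at pos=10)
pos=11: emit NUM '1' (now at pos=12)
pos=13: emit LPAREN '('
pos=15: emit RPAREN ')'
DONE. 5 tokens: [SEMI, NUM, NUM, LPAREN, RPAREN]
Position 13: char is '(' -> LPAREN

Answer: LPAREN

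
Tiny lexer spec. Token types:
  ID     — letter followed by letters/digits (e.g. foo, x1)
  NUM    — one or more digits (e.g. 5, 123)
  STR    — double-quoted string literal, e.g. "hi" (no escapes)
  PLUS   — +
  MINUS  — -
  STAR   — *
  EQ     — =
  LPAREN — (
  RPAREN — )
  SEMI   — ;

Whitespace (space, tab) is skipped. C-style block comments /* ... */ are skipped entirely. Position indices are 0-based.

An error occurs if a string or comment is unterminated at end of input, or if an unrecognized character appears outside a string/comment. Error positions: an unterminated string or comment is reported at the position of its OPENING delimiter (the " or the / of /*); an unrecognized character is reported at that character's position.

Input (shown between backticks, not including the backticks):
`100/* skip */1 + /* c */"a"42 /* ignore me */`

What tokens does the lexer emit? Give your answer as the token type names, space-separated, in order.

Answer: NUM NUM PLUS STR NUM

Derivation:
pos=0: emit NUM '100' (now at pos=3)
pos=3: enter COMMENT mode (saw '/*')
exit COMMENT mode (now at pos=13)
pos=13: emit NUM '1' (now at pos=14)
pos=15: emit PLUS '+'
pos=17: enter COMMENT mode (saw '/*')
exit COMMENT mode (now at pos=24)
pos=24: enter STRING mode
pos=24: emit STR "a" (now at pos=27)
pos=27: emit NUM '42' (now at pos=29)
pos=30: enter COMMENT mode (saw '/*')
exit COMMENT mode (now at pos=45)
DONE. 5 tokens: [NUM, NUM, PLUS, STR, NUM]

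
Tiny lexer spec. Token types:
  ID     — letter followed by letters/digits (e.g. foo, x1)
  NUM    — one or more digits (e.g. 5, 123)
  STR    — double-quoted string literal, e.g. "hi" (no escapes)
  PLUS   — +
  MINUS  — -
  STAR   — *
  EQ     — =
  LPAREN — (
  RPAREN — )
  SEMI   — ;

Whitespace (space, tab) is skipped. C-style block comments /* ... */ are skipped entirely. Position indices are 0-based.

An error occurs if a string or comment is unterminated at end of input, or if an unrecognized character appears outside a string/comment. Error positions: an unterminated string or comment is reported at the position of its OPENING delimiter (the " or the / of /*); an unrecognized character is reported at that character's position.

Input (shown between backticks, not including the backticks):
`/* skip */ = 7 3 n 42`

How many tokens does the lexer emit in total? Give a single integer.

Answer: 5

Derivation:
pos=0: enter COMMENT mode (saw '/*')
exit COMMENT mode (now at pos=10)
pos=11: emit EQ '='
pos=13: emit NUM '7' (now at pos=14)
pos=15: emit NUM '3' (now at pos=16)
pos=17: emit ID 'n' (now at pos=18)
pos=19: emit NUM '42' (now at pos=21)
DONE. 5 tokens: [EQ, NUM, NUM, ID, NUM]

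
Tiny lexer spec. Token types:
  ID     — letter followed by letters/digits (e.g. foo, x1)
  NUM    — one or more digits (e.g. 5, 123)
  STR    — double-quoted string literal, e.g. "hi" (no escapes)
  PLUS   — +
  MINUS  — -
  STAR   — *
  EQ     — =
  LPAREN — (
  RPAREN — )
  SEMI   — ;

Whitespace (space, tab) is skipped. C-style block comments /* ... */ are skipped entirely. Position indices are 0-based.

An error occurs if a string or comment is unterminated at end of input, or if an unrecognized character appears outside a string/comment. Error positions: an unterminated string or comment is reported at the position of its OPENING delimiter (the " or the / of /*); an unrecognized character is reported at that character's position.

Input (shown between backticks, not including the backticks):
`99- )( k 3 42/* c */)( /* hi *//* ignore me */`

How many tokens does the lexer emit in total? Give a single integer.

pos=0: emit NUM '99' (now at pos=2)
pos=2: emit MINUS '-'
pos=4: emit RPAREN ')'
pos=5: emit LPAREN '('
pos=7: emit ID 'k' (now at pos=8)
pos=9: emit NUM '3' (now at pos=10)
pos=11: emit NUM '42' (now at pos=13)
pos=13: enter COMMENT mode (saw '/*')
exit COMMENT mode (now at pos=20)
pos=20: emit RPAREN ')'
pos=21: emit LPAREN '('
pos=23: enter COMMENT mode (saw '/*')
exit COMMENT mode (now at pos=31)
pos=31: enter COMMENT mode (saw '/*')
exit COMMENT mode (now at pos=46)
DONE. 9 tokens: [NUM, MINUS, RPAREN, LPAREN, ID, NUM, NUM, RPAREN, LPAREN]

Answer: 9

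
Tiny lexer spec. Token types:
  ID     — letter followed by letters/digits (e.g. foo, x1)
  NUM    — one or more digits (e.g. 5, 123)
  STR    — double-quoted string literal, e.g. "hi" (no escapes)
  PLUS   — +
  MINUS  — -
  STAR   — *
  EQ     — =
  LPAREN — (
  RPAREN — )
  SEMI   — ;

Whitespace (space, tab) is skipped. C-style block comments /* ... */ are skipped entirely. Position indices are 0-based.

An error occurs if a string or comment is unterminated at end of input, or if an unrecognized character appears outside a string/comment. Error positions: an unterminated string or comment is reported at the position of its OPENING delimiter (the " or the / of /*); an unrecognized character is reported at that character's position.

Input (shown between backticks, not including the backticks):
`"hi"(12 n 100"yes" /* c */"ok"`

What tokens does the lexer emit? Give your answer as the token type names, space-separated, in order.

pos=0: enter STRING mode
pos=0: emit STR "hi" (now at pos=4)
pos=4: emit LPAREN '('
pos=5: emit NUM '12' (now at pos=7)
pos=8: emit ID 'n' (now at pos=9)
pos=10: emit NUM '100' (now at pos=13)
pos=13: enter STRING mode
pos=13: emit STR "yes" (now at pos=18)
pos=19: enter COMMENT mode (saw '/*')
exit COMMENT mode (now at pos=26)
pos=26: enter STRING mode
pos=26: emit STR "ok" (now at pos=30)
DONE. 7 tokens: [STR, LPAREN, NUM, ID, NUM, STR, STR]

Answer: STR LPAREN NUM ID NUM STR STR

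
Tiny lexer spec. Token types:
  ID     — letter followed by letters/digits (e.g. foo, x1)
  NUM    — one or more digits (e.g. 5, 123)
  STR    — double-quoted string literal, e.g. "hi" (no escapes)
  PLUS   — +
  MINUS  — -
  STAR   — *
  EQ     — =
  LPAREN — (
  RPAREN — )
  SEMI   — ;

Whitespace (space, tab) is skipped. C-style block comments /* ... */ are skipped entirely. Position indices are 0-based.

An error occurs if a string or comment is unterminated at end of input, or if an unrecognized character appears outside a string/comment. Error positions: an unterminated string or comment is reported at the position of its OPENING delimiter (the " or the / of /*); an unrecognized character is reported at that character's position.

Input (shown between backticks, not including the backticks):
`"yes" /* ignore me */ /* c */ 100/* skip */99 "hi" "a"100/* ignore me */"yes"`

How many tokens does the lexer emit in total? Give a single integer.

Answer: 7

Derivation:
pos=0: enter STRING mode
pos=0: emit STR "yes" (now at pos=5)
pos=6: enter COMMENT mode (saw '/*')
exit COMMENT mode (now at pos=21)
pos=22: enter COMMENT mode (saw '/*')
exit COMMENT mode (now at pos=29)
pos=30: emit NUM '100' (now at pos=33)
pos=33: enter COMMENT mode (saw '/*')
exit COMMENT mode (now at pos=43)
pos=43: emit NUM '99' (now at pos=45)
pos=46: enter STRING mode
pos=46: emit STR "hi" (now at pos=50)
pos=51: enter STRING mode
pos=51: emit STR "a" (now at pos=54)
pos=54: emit NUM '100' (now at pos=57)
pos=57: enter COMMENT mode (saw '/*')
exit COMMENT mode (now at pos=72)
pos=72: enter STRING mode
pos=72: emit STR "yes" (now at pos=77)
DONE. 7 tokens: [STR, NUM, NUM, STR, STR, NUM, STR]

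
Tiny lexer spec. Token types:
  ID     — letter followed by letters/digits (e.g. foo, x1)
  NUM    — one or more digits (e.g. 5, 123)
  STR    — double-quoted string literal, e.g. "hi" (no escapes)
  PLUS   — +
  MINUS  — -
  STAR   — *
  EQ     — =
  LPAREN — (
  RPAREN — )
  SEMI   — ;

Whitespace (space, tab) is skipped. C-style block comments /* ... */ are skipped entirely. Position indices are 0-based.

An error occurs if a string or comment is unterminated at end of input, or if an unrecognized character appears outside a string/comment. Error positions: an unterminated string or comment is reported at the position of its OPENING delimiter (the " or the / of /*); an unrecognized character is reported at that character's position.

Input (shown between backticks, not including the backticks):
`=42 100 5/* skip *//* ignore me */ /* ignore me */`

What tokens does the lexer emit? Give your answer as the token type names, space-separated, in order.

Answer: EQ NUM NUM NUM

Derivation:
pos=0: emit EQ '='
pos=1: emit NUM '42' (now at pos=3)
pos=4: emit NUM '100' (now at pos=7)
pos=8: emit NUM '5' (now at pos=9)
pos=9: enter COMMENT mode (saw '/*')
exit COMMENT mode (now at pos=19)
pos=19: enter COMMENT mode (saw '/*')
exit COMMENT mode (now at pos=34)
pos=35: enter COMMENT mode (saw '/*')
exit COMMENT mode (now at pos=50)
DONE. 4 tokens: [EQ, NUM, NUM, NUM]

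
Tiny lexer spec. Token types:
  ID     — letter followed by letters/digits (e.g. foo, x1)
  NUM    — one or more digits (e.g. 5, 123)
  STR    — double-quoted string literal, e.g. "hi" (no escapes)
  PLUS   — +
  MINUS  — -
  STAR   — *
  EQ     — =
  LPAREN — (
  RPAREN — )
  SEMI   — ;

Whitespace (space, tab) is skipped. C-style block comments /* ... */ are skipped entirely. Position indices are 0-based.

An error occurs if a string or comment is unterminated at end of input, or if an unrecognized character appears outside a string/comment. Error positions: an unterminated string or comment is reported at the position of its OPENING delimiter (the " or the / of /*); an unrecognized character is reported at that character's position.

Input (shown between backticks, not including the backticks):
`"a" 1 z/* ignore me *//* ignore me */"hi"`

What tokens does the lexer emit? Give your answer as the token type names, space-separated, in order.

Answer: STR NUM ID STR

Derivation:
pos=0: enter STRING mode
pos=0: emit STR "a" (now at pos=3)
pos=4: emit NUM '1' (now at pos=5)
pos=6: emit ID 'z' (now at pos=7)
pos=7: enter COMMENT mode (saw '/*')
exit COMMENT mode (now at pos=22)
pos=22: enter COMMENT mode (saw '/*')
exit COMMENT mode (now at pos=37)
pos=37: enter STRING mode
pos=37: emit STR "hi" (now at pos=41)
DONE. 4 tokens: [STR, NUM, ID, STR]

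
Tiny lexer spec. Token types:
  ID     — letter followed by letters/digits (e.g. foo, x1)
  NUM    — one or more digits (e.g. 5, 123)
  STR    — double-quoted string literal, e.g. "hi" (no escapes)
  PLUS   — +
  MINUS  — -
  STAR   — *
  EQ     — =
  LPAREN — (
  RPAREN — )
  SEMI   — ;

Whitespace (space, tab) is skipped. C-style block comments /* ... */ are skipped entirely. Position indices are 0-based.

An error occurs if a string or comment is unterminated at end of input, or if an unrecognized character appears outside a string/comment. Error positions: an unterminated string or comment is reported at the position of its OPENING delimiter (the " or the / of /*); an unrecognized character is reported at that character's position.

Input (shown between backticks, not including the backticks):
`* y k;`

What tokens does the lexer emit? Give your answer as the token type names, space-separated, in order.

Answer: STAR ID ID SEMI

Derivation:
pos=0: emit STAR '*'
pos=2: emit ID 'y' (now at pos=3)
pos=4: emit ID 'k' (now at pos=5)
pos=5: emit SEMI ';'
DONE. 4 tokens: [STAR, ID, ID, SEMI]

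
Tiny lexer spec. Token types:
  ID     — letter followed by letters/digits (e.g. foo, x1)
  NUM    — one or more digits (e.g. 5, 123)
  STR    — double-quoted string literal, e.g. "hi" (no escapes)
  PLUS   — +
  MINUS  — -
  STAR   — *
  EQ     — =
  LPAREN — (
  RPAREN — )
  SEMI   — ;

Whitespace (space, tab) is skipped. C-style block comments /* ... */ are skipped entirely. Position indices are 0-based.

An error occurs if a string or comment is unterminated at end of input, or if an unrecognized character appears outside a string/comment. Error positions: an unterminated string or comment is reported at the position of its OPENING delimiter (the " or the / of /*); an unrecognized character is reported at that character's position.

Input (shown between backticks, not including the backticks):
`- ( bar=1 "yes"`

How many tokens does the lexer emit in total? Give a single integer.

Answer: 6

Derivation:
pos=0: emit MINUS '-'
pos=2: emit LPAREN '('
pos=4: emit ID 'bar' (now at pos=7)
pos=7: emit EQ '='
pos=8: emit NUM '1' (now at pos=9)
pos=10: enter STRING mode
pos=10: emit STR "yes" (now at pos=15)
DONE. 6 tokens: [MINUS, LPAREN, ID, EQ, NUM, STR]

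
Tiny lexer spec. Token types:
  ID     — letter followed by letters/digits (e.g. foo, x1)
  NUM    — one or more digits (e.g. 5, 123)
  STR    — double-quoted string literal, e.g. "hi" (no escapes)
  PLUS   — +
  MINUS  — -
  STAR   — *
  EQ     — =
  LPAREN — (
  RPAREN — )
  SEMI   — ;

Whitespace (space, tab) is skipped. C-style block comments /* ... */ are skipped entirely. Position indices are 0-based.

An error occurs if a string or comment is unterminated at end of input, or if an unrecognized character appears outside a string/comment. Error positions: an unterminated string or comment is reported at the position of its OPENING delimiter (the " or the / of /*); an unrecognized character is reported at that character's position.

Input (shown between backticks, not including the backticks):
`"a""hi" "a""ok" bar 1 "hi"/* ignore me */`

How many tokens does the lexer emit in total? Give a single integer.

pos=0: enter STRING mode
pos=0: emit STR "a" (now at pos=3)
pos=3: enter STRING mode
pos=3: emit STR "hi" (now at pos=7)
pos=8: enter STRING mode
pos=8: emit STR "a" (now at pos=11)
pos=11: enter STRING mode
pos=11: emit STR "ok" (now at pos=15)
pos=16: emit ID 'bar' (now at pos=19)
pos=20: emit NUM '1' (now at pos=21)
pos=22: enter STRING mode
pos=22: emit STR "hi" (now at pos=26)
pos=26: enter COMMENT mode (saw '/*')
exit COMMENT mode (now at pos=41)
DONE. 7 tokens: [STR, STR, STR, STR, ID, NUM, STR]

Answer: 7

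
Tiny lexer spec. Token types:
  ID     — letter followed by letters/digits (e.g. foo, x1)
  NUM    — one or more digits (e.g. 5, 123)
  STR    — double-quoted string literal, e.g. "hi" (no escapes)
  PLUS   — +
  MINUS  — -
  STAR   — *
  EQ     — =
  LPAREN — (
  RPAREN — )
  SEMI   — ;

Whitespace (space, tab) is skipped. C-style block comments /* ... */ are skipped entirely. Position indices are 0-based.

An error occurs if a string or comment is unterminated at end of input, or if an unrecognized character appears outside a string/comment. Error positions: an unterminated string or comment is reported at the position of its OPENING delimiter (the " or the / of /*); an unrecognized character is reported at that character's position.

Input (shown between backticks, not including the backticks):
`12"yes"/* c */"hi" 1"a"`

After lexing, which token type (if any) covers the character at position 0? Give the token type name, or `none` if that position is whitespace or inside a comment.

pos=0: emit NUM '12' (now at pos=2)
pos=2: enter STRING mode
pos=2: emit STR "yes" (now at pos=7)
pos=7: enter COMMENT mode (saw '/*')
exit COMMENT mode (now at pos=14)
pos=14: enter STRING mode
pos=14: emit STR "hi" (now at pos=18)
pos=19: emit NUM '1' (now at pos=20)
pos=20: enter STRING mode
pos=20: emit STR "a" (now at pos=23)
DONE. 5 tokens: [NUM, STR, STR, NUM, STR]
Position 0: char is '1' -> NUM

Answer: NUM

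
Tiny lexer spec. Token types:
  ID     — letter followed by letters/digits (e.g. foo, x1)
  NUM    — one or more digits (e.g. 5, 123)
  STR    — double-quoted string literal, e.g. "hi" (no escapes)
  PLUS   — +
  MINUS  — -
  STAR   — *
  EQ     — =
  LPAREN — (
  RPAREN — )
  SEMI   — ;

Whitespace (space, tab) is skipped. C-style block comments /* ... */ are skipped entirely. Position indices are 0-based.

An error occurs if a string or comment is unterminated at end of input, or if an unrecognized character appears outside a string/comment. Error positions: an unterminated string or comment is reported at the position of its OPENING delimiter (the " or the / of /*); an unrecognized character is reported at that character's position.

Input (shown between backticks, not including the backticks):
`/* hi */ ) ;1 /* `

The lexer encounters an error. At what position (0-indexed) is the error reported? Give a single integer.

pos=0: enter COMMENT mode (saw '/*')
exit COMMENT mode (now at pos=8)
pos=9: emit RPAREN ')'
pos=11: emit SEMI ';'
pos=12: emit NUM '1' (now at pos=13)
pos=14: enter COMMENT mode (saw '/*')
pos=14: ERROR — unterminated comment (reached EOF)

Answer: 14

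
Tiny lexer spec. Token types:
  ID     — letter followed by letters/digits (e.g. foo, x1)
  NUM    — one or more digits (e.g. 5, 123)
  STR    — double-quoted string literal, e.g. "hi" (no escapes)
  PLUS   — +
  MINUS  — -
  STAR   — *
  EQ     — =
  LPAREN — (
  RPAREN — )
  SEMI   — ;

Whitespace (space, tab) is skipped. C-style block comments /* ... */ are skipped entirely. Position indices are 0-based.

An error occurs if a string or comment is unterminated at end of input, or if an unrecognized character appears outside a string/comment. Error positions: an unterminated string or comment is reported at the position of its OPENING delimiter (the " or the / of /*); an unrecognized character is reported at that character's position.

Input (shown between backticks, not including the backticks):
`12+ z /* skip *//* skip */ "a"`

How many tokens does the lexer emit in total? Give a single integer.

pos=0: emit NUM '12' (now at pos=2)
pos=2: emit PLUS '+'
pos=4: emit ID 'z' (now at pos=5)
pos=6: enter COMMENT mode (saw '/*')
exit COMMENT mode (now at pos=16)
pos=16: enter COMMENT mode (saw '/*')
exit COMMENT mode (now at pos=26)
pos=27: enter STRING mode
pos=27: emit STR "a" (now at pos=30)
DONE. 4 tokens: [NUM, PLUS, ID, STR]

Answer: 4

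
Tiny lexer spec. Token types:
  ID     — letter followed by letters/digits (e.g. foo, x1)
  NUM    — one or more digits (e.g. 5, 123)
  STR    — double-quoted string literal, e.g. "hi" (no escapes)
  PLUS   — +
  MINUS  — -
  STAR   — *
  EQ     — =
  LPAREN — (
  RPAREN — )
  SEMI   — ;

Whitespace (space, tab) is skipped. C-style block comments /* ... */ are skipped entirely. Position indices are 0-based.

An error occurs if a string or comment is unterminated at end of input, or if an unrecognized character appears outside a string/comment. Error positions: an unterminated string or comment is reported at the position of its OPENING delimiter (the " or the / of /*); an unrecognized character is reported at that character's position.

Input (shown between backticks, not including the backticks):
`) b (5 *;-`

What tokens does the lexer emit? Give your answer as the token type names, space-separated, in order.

Answer: RPAREN ID LPAREN NUM STAR SEMI MINUS

Derivation:
pos=0: emit RPAREN ')'
pos=2: emit ID 'b' (now at pos=3)
pos=4: emit LPAREN '('
pos=5: emit NUM '5' (now at pos=6)
pos=7: emit STAR '*'
pos=8: emit SEMI ';'
pos=9: emit MINUS '-'
DONE. 7 tokens: [RPAREN, ID, LPAREN, NUM, STAR, SEMI, MINUS]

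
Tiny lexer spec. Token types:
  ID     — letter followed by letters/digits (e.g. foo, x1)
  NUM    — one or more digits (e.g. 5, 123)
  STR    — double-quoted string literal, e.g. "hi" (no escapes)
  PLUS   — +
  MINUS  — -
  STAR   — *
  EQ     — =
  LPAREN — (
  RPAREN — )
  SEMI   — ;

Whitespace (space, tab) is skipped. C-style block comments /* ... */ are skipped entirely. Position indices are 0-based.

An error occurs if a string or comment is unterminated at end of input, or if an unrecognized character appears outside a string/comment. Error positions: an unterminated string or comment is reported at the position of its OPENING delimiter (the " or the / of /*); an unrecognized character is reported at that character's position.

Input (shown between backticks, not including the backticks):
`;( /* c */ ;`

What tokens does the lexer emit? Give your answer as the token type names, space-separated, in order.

Answer: SEMI LPAREN SEMI

Derivation:
pos=0: emit SEMI ';'
pos=1: emit LPAREN '('
pos=3: enter COMMENT mode (saw '/*')
exit COMMENT mode (now at pos=10)
pos=11: emit SEMI ';'
DONE. 3 tokens: [SEMI, LPAREN, SEMI]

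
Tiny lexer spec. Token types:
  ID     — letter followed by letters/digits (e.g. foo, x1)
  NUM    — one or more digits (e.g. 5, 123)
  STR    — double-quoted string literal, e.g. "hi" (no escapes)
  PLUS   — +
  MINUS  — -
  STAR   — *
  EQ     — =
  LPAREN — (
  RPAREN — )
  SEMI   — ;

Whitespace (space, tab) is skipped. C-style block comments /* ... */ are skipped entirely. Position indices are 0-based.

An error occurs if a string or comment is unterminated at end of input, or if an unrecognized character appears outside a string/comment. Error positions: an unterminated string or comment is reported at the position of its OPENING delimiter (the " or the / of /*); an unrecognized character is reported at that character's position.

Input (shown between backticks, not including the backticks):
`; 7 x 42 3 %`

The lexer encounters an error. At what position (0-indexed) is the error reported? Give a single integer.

Answer: 11

Derivation:
pos=0: emit SEMI ';'
pos=2: emit NUM '7' (now at pos=3)
pos=4: emit ID 'x' (now at pos=5)
pos=6: emit NUM '42' (now at pos=8)
pos=9: emit NUM '3' (now at pos=10)
pos=11: ERROR — unrecognized char '%'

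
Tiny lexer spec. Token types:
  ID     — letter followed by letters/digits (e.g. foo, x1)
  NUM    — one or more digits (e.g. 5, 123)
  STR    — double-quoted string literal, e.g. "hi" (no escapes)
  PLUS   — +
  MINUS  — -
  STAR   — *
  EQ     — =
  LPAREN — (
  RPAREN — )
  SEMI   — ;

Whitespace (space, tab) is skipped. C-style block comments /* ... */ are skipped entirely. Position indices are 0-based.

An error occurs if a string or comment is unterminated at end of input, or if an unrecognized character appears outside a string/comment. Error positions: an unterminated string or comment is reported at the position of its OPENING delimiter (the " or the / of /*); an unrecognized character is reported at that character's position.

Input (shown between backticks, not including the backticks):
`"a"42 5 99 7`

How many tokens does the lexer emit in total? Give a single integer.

pos=0: enter STRING mode
pos=0: emit STR "a" (now at pos=3)
pos=3: emit NUM '42' (now at pos=5)
pos=6: emit NUM '5' (now at pos=7)
pos=8: emit NUM '99' (now at pos=10)
pos=11: emit NUM '7' (now at pos=12)
DONE. 5 tokens: [STR, NUM, NUM, NUM, NUM]

Answer: 5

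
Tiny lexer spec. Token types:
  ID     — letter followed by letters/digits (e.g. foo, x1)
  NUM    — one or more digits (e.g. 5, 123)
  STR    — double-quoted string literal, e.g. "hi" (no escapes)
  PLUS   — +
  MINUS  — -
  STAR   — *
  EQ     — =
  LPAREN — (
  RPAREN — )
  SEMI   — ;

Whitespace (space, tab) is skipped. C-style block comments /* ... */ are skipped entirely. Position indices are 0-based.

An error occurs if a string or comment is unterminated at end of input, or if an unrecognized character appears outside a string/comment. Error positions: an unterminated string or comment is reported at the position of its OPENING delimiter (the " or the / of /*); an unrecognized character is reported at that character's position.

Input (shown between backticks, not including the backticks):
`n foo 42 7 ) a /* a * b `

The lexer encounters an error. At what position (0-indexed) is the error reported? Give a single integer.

Answer: 15

Derivation:
pos=0: emit ID 'n' (now at pos=1)
pos=2: emit ID 'foo' (now at pos=5)
pos=6: emit NUM '42' (now at pos=8)
pos=9: emit NUM '7' (now at pos=10)
pos=11: emit RPAREN ')'
pos=13: emit ID 'a' (now at pos=14)
pos=15: enter COMMENT mode (saw '/*')
pos=15: ERROR — unterminated comment (reached EOF)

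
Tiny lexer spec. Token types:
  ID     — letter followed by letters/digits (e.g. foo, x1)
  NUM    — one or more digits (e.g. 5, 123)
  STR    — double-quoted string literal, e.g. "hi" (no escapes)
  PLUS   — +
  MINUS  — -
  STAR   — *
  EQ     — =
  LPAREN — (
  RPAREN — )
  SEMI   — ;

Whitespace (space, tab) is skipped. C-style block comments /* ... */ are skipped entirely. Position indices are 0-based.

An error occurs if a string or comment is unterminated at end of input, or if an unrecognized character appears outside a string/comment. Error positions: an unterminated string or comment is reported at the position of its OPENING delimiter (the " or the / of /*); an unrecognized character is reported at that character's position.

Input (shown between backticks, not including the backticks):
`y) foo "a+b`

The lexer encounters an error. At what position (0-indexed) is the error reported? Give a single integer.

Answer: 7

Derivation:
pos=0: emit ID 'y' (now at pos=1)
pos=1: emit RPAREN ')'
pos=3: emit ID 'foo' (now at pos=6)
pos=7: enter STRING mode
pos=7: ERROR — unterminated string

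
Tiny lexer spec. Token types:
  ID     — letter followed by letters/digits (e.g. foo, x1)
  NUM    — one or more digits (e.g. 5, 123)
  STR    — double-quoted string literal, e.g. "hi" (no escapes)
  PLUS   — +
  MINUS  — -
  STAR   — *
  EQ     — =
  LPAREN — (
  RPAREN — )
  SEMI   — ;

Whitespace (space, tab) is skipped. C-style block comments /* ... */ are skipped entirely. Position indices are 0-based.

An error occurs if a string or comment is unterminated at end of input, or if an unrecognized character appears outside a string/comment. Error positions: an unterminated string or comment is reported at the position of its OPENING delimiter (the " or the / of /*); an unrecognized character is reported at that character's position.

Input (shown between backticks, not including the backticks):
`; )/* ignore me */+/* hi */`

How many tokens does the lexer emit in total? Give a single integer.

pos=0: emit SEMI ';'
pos=2: emit RPAREN ')'
pos=3: enter COMMENT mode (saw '/*')
exit COMMENT mode (now at pos=18)
pos=18: emit PLUS '+'
pos=19: enter COMMENT mode (saw '/*')
exit COMMENT mode (now at pos=27)
DONE. 3 tokens: [SEMI, RPAREN, PLUS]

Answer: 3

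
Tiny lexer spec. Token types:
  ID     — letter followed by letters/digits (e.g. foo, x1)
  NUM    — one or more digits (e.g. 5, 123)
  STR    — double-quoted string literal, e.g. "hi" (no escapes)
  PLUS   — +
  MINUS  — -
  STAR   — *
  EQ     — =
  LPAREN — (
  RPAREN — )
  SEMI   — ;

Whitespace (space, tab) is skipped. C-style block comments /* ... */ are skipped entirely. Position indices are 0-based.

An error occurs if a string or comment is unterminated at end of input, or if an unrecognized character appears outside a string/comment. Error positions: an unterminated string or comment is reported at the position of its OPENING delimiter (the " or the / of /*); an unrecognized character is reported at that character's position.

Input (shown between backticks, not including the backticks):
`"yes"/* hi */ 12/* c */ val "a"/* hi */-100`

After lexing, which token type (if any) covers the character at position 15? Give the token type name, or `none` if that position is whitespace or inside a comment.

pos=0: enter STRING mode
pos=0: emit STR "yes" (now at pos=5)
pos=5: enter COMMENT mode (saw '/*')
exit COMMENT mode (now at pos=13)
pos=14: emit NUM '12' (now at pos=16)
pos=16: enter COMMENT mode (saw '/*')
exit COMMENT mode (now at pos=23)
pos=24: emit ID 'val' (now at pos=27)
pos=28: enter STRING mode
pos=28: emit STR "a" (now at pos=31)
pos=31: enter COMMENT mode (saw '/*')
exit COMMENT mode (now at pos=39)
pos=39: emit MINUS '-'
pos=40: emit NUM '100' (now at pos=43)
DONE. 6 tokens: [STR, NUM, ID, STR, MINUS, NUM]
Position 15: char is '2' -> NUM

Answer: NUM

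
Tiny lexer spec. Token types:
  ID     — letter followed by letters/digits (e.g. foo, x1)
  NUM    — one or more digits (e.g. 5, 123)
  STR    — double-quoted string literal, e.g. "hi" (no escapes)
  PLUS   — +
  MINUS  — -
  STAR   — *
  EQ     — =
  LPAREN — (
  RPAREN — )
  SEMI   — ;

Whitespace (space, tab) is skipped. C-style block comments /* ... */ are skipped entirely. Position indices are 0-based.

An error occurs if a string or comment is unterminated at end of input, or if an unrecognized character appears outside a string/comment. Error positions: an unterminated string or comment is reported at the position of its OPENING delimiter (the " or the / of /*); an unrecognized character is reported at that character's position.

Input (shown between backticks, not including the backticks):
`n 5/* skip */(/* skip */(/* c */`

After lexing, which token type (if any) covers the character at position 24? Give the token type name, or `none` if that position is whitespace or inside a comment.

Answer: LPAREN

Derivation:
pos=0: emit ID 'n' (now at pos=1)
pos=2: emit NUM '5' (now at pos=3)
pos=3: enter COMMENT mode (saw '/*')
exit COMMENT mode (now at pos=13)
pos=13: emit LPAREN '('
pos=14: enter COMMENT mode (saw '/*')
exit COMMENT mode (now at pos=24)
pos=24: emit LPAREN '('
pos=25: enter COMMENT mode (saw '/*')
exit COMMENT mode (now at pos=32)
DONE. 4 tokens: [ID, NUM, LPAREN, LPAREN]
Position 24: char is '(' -> LPAREN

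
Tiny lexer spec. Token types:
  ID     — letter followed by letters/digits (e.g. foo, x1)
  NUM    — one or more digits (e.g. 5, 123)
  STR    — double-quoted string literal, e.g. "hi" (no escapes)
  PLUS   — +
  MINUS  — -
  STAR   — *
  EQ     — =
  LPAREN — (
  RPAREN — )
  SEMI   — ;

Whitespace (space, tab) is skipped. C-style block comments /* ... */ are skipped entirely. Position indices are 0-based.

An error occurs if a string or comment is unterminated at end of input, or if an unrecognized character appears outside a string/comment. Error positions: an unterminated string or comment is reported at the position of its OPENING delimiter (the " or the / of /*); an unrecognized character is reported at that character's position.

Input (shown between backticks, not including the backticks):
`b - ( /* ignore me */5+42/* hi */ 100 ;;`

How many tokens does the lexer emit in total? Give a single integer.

Answer: 9

Derivation:
pos=0: emit ID 'b' (now at pos=1)
pos=2: emit MINUS '-'
pos=4: emit LPAREN '('
pos=6: enter COMMENT mode (saw '/*')
exit COMMENT mode (now at pos=21)
pos=21: emit NUM '5' (now at pos=22)
pos=22: emit PLUS '+'
pos=23: emit NUM '42' (now at pos=25)
pos=25: enter COMMENT mode (saw '/*')
exit COMMENT mode (now at pos=33)
pos=34: emit NUM '100' (now at pos=37)
pos=38: emit SEMI ';'
pos=39: emit SEMI ';'
DONE. 9 tokens: [ID, MINUS, LPAREN, NUM, PLUS, NUM, NUM, SEMI, SEMI]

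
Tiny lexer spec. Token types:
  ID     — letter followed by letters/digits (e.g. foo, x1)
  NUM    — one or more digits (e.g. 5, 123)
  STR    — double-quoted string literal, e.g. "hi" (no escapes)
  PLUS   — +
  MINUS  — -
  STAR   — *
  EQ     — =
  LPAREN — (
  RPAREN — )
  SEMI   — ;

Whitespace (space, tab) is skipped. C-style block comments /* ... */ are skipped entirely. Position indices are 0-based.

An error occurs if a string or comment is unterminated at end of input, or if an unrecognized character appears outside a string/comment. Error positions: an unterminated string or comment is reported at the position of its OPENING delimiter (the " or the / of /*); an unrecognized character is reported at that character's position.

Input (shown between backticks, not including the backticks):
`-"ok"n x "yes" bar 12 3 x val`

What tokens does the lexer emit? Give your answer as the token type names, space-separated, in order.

Answer: MINUS STR ID ID STR ID NUM NUM ID ID

Derivation:
pos=0: emit MINUS '-'
pos=1: enter STRING mode
pos=1: emit STR "ok" (now at pos=5)
pos=5: emit ID 'n' (now at pos=6)
pos=7: emit ID 'x' (now at pos=8)
pos=9: enter STRING mode
pos=9: emit STR "yes" (now at pos=14)
pos=15: emit ID 'bar' (now at pos=18)
pos=19: emit NUM '12' (now at pos=21)
pos=22: emit NUM '3' (now at pos=23)
pos=24: emit ID 'x' (now at pos=25)
pos=26: emit ID 'val' (now at pos=29)
DONE. 10 tokens: [MINUS, STR, ID, ID, STR, ID, NUM, NUM, ID, ID]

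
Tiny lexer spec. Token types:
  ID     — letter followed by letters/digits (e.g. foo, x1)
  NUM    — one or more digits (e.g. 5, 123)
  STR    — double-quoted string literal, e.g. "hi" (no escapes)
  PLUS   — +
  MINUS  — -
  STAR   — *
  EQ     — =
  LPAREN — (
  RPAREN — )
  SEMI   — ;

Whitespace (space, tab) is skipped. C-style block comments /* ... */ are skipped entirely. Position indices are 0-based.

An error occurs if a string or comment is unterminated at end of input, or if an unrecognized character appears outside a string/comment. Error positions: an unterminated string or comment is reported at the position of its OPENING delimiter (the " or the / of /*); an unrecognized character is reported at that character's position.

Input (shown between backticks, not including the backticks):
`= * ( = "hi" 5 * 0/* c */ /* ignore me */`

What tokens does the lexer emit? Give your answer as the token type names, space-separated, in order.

pos=0: emit EQ '='
pos=2: emit STAR '*'
pos=4: emit LPAREN '('
pos=6: emit EQ '='
pos=8: enter STRING mode
pos=8: emit STR "hi" (now at pos=12)
pos=13: emit NUM '5' (now at pos=14)
pos=15: emit STAR '*'
pos=17: emit NUM '0' (now at pos=18)
pos=18: enter COMMENT mode (saw '/*')
exit COMMENT mode (now at pos=25)
pos=26: enter COMMENT mode (saw '/*')
exit COMMENT mode (now at pos=41)
DONE. 8 tokens: [EQ, STAR, LPAREN, EQ, STR, NUM, STAR, NUM]

Answer: EQ STAR LPAREN EQ STR NUM STAR NUM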